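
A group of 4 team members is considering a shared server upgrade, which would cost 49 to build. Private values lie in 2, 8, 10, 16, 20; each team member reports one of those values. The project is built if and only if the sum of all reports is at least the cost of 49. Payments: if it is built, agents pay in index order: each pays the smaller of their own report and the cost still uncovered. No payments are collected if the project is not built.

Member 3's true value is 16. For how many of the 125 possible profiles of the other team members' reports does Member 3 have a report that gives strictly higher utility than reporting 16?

Others report (2, 20, 20): truth gives 0; report 8 gives 8 > 0. Violating.
Others report (8, 16, 16): truth gives 0; report 10 gives 6 > 0. Violating.
Others report (8, 16, 20): truth gives 0; report 8 gives 8 > 0. Violating.
Others report (8, 20, 16): truth gives 0; report 8 gives 8 > 0. Violating.
Others report (2, 2, 2): truth gives 0; no alternative beats it.
Others report (2, 2, 8): truth gives 0; no alternative beats it.
(Checking all 125 profiles: 38 have a profitable deviation, 87 do not.)

38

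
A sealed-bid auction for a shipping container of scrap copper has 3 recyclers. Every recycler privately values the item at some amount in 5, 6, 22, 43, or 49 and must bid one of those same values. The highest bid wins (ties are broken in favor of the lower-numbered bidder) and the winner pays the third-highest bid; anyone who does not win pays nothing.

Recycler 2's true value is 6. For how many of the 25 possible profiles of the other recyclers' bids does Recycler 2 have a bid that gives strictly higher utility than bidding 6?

6

Others bid (5, 22): truth gives 0; bid 22 gives 1 > 0. Violating.
Others bid (5, 43): truth gives 0; bid 43 gives 1 > 0. Violating.
Others bid (5, 49): truth gives 0; bid 49 gives 1 > 0. Violating.
Others bid (6, 5): truth gives 0; bid 22 gives 1 > 0. Violating.
Others bid (5, 5): truth gives 1; no alternative beats it.
Others bid (5, 6): truth gives 1; no alternative beats it.
(Checking all 25 profiles: 6 have a profitable deviation, 19 do not.)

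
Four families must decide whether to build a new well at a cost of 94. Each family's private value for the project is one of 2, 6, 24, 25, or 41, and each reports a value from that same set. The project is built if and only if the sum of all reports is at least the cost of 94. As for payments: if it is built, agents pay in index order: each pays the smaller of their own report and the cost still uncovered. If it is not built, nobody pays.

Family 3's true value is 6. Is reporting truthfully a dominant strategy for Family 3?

No

Consider the case where Family 1 reports 24, Family 2 reports 41 and Family 4 reports 41.
Truthful report 6: project built, pays 6, utility 6 - 6 = 0.
Report 2 instead: project built, pays 2, utility 6 - 2 = 4.
Since 4 > 0, reporting 2 is strictly better here, so truthful reporting is not dominant.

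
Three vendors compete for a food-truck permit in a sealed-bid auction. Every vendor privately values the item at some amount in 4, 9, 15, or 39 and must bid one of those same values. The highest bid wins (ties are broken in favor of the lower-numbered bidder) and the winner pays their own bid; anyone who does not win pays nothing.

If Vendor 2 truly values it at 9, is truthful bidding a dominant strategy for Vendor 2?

Yes

Check each profile of the others' bids and compare truth against every alternative bid.
Others bid (4, 4): truth gives 0, best alternative gives 0.
Others bid (4, 9): truth gives 0, best alternative gives 0.
Others bid (4, 15): truth gives 0, best alternative gives 0.
Others bid (4, 39): truth gives 0, best alternative gives 0.
Others bid (9, 4): truth gives 0, best alternative gives 0.
Others bid (9, 9): truth gives 0, best alternative gives 0.
(Remaining 10 profiles checked similarly; truth is weakly best in each.)
In every case the truthful bid is at least as good as any alternative, so it is a dominant strategy.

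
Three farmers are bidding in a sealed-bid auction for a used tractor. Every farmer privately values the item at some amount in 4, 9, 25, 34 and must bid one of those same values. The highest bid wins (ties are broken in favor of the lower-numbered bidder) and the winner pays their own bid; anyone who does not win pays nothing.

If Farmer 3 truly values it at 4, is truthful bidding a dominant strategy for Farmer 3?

Yes

Check each profile of the others' bids and compare truth against every alternative bid.
Others bid (4, 4): truth gives 0, best alternative gives -5.
Others bid (4, 9): truth gives 0, best alternative gives 0.
Others bid (4, 25): truth gives 0, best alternative gives 0.
Others bid (4, 34): truth gives 0, best alternative gives 0.
Others bid (9, 4): truth gives 0, best alternative gives 0.
Others bid (9, 9): truth gives 0, best alternative gives 0.
(Remaining 10 profiles checked similarly; truth is weakly best in each.)
In every case the truthful bid is at least as good as any alternative, so it is a dominant strategy.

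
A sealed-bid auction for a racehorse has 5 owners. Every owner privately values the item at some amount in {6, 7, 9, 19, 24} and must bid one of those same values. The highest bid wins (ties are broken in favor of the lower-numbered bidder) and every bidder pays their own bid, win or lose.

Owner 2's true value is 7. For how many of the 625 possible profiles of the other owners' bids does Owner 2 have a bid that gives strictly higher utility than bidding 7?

617

Others bid (6, 6, 6, 9): truth gives -7; bid 9 gives -2 > -7. Violating.
Others bid (6, 6, 6, 19): truth gives -7; bid 6 gives -6 > -7. Violating.
Others bid (6, 6, 6, 24): truth gives -7; bid 6 gives -6 > -7. Violating.
Others bid (6, 6, 7, 9): truth gives -7; bid 9 gives -2 > -7. Violating.
Others bid (6, 6, 6, 6): truth gives 0; no alternative beats it.
Others bid (6, 6, 6, 7): truth gives 0; no alternative beats it.
(Checking all 625 profiles: 617 have a profitable deviation, 8 do not.)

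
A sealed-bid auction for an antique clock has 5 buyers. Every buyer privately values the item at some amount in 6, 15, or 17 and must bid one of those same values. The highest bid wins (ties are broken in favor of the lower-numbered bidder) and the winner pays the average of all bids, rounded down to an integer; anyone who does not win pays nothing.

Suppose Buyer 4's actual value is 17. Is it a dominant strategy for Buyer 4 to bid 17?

Consider the case where Buyer 1 bids 6, Buyer 2 bids 6, Buyer 3 bids 6 and Buyer 5 bids 6.
Truthful bid 17: wins, pays 8, utility 17 - 8 = 9.
Bid 15 instead: wins, pays 7, utility 17 - 7 = 10.
Since 10 > 9, bidding 15 is strictly better here, so truthful bidding is not dominant.

No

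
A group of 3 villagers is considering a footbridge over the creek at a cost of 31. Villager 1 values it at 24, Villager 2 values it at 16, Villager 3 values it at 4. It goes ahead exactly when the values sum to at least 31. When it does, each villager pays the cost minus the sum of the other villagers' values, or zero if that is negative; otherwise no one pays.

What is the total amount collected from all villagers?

14

Total value 44 ≥ cost 31, so it is built.
Villager 1: others sum to 20; max(0, 31 - 20) = 11.
Villager 2: others sum to 28; max(0, 31 - 28) = 3.
Villager 3: others sum to 40; max(0, 31 - 40) = 0.
Total collected = 11 + 3 + 0 = 14.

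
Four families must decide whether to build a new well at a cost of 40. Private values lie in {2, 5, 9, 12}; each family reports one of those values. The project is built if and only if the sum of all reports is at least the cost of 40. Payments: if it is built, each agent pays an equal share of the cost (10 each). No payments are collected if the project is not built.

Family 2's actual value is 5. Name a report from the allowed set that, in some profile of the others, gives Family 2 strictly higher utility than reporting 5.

2

Suppose Family 1 reports 12, Family 3 reports 12 and Family 4 reports 12.
Report 5: project built, pays 10, utility 5 - 10 = -5.
Report 2: project not built, utility 0.
So reporting 2 beats truth here (0 > -5).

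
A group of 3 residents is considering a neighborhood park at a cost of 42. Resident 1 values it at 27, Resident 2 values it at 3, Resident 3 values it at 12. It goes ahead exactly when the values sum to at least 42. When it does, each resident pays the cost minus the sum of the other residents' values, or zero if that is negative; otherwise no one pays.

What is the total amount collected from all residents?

Total value 42 ≥ cost 42, so it is built.
Resident 1: others sum to 15; max(0, 42 - 15) = 27.
Resident 2: others sum to 39; max(0, 42 - 39) = 3.
Resident 3: others sum to 30; max(0, 42 - 30) = 12.
Total collected = 27 + 3 + 12 = 42.

42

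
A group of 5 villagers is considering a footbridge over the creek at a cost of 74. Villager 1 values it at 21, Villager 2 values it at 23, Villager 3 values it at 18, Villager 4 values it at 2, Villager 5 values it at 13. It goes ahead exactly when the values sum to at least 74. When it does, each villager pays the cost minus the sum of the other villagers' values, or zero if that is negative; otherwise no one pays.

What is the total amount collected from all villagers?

Total value 77 ≥ cost 74, so it is built.
Villager 1: others sum to 56; max(0, 74 - 56) = 18.
Villager 2: others sum to 54; max(0, 74 - 54) = 20.
Villager 3: others sum to 59; max(0, 74 - 59) = 15.
Villager 4: others sum to 75; max(0, 74 - 75) = 0.
Villager 5: others sum to 64; max(0, 74 - 64) = 10.
Total collected = 18 + 20 + 15 + 0 + 10 = 63.

63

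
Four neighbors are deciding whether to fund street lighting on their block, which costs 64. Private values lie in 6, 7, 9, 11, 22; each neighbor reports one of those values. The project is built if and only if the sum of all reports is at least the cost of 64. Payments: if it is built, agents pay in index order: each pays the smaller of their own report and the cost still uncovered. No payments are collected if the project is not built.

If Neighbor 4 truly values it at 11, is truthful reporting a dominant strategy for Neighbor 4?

Check each profile of the others' reports and compare truth against every alternative report.
Others report (22, 22, 22): truth gives 11, best alternative gives 11.
Others report (11, 22, 22): truth gives 2, best alternative gives 2.
Others report (22, 11, 22): truth gives 2, best alternative gives 2.
Others report (22, 22, 11): truth gives 2, best alternative gives 2.
Others report (6, 6, 6): truth gives 0, best alternative gives 0.
Others report (6, 6, 7): truth gives 0, best alternative gives 0.
(Remaining 119 profiles checked similarly; truth is weakly best in each.)
In every case the truthful report is at least as good as any alternative, so it is a dominant strategy.

Yes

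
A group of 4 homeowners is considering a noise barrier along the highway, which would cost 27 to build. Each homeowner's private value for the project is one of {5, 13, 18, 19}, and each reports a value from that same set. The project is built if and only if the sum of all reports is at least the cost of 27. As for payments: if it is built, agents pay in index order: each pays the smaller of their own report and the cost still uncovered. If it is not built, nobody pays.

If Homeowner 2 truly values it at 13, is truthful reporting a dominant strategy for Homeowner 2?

No

Consider the case where Homeowner 1 reports 5, Homeowner 3 reports 5 and Homeowner 4 reports 13.
Truthful report 13: project built, pays 13, utility 13 - 13 = 0.
Report 5 instead: project built, pays 5, utility 13 - 5 = 8.
Since 8 > 0, reporting 5 is strictly better here, so truthful reporting is not dominant.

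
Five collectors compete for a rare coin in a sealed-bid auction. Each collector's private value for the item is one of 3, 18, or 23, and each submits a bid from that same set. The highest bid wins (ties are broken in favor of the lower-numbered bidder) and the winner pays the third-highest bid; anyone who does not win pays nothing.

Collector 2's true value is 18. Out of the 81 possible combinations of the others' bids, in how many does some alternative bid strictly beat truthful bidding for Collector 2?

4

Others bid (3, 3, 3, 23): truth gives 0; bid 23 gives 15 > 0. Violating.
Others bid (3, 3, 23, 3): truth gives 0; bid 23 gives 15 > 0. Violating.
Others bid (3, 23, 3, 3): truth gives 0; bid 23 gives 15 > 0. Violating.
Others bid (18, 3, 3, 3): truth gives 0; bid 23 gives 15 > 0. Violating.
Others bid (3, 3, 3, 3): truth gives 15; no alternative beats it.
Others bid (3, 3, 3, 18): truth gives 15; no alternative beats it.
(Checking all 81 profiles: 4 have a profitable deviation, 77 do not.)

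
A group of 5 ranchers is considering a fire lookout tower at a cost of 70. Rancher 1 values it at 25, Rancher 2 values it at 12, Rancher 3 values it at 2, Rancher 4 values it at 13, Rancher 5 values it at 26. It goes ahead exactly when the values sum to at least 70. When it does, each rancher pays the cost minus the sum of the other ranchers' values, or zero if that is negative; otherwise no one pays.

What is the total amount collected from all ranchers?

44

Total value 78 ≥ cost 70, so it is built.
Rancher 1: others sum to 53; max(0, 70 - 53) = 17.
Rancher 2: others sum to 66; max(0, 70 - 66) = 4.
Rancher 3: others sum to 76; max(0, 70 - 76) = 0.
Rancher 4: others sum to 65; max(0, 70 - 65) = 5.
Rancher 5: others sum to 52; max(0, 70 - 52) = 18.
Total collected = 17 + 4 + 0 + 5 + 18 = 44.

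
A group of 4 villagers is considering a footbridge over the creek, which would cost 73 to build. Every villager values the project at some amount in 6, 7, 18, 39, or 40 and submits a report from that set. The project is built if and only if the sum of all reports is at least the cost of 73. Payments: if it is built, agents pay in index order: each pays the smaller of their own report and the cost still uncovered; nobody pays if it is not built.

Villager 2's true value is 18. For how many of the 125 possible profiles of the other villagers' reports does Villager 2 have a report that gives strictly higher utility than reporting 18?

Others report (6, 39, 39): truth gives 0; report 6 gives 12 > 0. Violating.
Others report (6, 39, 40): truth gives 0; report 6 gives 12 > 0. Violating.
Others report (6, 40, 39): truth gives 0; report 6 gives 12 > 0. Violating.
Others report (6, 40, 40): truth gives 0; report 6 gives 12 > 0. Violating.
Others report (6, 6, 6): truth gives 0; no alternative beats it.
Others report (6, 6, 7): truth gives 0; no alternative beats it.
(Checking all 125 profiles: 50 have a profitable deviation, 75 do not.)

50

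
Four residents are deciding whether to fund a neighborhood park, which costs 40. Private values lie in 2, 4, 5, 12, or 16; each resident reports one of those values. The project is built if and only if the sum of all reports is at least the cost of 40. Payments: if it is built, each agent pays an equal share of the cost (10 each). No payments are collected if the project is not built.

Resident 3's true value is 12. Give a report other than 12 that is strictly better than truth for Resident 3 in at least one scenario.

Suppose Resident 1 reports 2, Resident 2 reports 12 and Resident 4 reports 12.
Report 12: project not built, utility 0.
Report 16: project built, pays 10, utility 12 - 10 = 2.
So reporting 16 beats truth here (2 > 0).

16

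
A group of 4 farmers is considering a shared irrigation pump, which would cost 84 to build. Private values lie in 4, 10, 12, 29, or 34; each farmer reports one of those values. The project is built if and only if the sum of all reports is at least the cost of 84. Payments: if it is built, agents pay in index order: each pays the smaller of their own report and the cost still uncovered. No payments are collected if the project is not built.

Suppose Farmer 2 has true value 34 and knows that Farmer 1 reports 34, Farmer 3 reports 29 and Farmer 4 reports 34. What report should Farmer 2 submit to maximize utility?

4

Report 4: project built, pays 4, utility 34 - 4 = 30.
Report 10: project built, pays 10, utility 34 - 10 = 24.
Report 12: project built, pays 12, utility 34 - 12 = 22.
Report 29: project built, pays 29, utility 34 - 29 = 5.
Report 34: project built, pays 34, utility 34 - 34 = 0.
The best choice is 4 with utility 30.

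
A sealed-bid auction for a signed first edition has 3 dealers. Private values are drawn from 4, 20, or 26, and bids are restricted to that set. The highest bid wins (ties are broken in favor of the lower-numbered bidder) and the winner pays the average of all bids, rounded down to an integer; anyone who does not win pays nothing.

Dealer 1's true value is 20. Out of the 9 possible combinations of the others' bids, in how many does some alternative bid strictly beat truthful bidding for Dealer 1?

Others bid (4, 4): truth gives 11; bid 4 gives 16 > 11. Violating.
Others bid (4, 26): truth gives 0; bid 26 gives 2 > 0. Violating.
Others bid (26, 4): truth gives 0; bid 26 gives 2 > 0. Violating.
Others bid (4, 20): truth gives 6; no alternative beats it.
Others bid (20, 4): truth gives 6; no alternative beats it.
(Checking all 9 profiles: 3 have a profitable deviation, 6 do not.)

3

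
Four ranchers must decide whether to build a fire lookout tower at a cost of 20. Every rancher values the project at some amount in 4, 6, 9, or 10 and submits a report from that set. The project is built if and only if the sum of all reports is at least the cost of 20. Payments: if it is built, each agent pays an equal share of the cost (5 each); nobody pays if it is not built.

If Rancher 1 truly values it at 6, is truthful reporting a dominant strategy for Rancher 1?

Consider the case where Rancher 2 reports 4, Rancher 3 reports 4 and Rancher 4 reports 4.
Truthful report 6: project not built, utility 0.
Report 9 instead: project built, pays 5, utility 6 - 5 = 1.
Since 1 > 0, reporting 9 is strictly better here, so truthful reporting is not dominant.

No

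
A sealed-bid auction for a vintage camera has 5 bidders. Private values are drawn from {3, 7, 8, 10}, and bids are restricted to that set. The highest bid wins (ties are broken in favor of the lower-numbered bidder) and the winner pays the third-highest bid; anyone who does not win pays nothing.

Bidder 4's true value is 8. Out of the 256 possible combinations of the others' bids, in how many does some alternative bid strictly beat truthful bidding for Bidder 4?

32

Others bid (3, 3, 3, 10): truth gives 0; bid 10 gives 5 > 0. Violating.
Others bid (3, 3, 7, 10): truth gives 0; bid 10 gives 1 > 0. Violating.
Others bid (3, 3, 8, 3): truth gives 0; bid 10 gives 5 > 0. Violating.
Others bid (3, 3, 8, 7): truth gives 0; bid 10 gives 1 > 0. Violating.
Others bid (3, 3, 3, 3): truth gives 5; no alternative beats it.
Others bid (3, 3, 3, 7): truth gives 5; no alternative beats it.
(Checking all 256 profiles: 32 have a profitable deviation, 224 do not.)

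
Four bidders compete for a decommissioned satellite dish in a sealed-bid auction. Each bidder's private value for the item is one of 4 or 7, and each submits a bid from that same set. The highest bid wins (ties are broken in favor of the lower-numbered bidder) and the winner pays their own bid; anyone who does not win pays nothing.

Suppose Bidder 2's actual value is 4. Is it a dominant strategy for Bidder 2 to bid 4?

Check each profile of the others' bids and compare truth against every alternative bid.
Others bid (4, 4, 4): truth gives 0, best alternative gives -3.
Others bid (4, 4, 7): truth gives 0, best alternative gives -3.
Others bid (4, 7, 4): truth gives 0, best alternative gives -3.
Others bid (4, 7, 7): truth gives 0, best alternative gives -3.
Others bid (7, 4, 4): truth gives 0, best alternative gives 0.
Others bid (7, 4, 7): truth gives 0, best alternative gives 0.
(Remaining 2 profiles checked similarly; truth is weakly best in each.)
In every case the truthful bid is at least as good as any alternative, so it is a dominant strategy.

Yes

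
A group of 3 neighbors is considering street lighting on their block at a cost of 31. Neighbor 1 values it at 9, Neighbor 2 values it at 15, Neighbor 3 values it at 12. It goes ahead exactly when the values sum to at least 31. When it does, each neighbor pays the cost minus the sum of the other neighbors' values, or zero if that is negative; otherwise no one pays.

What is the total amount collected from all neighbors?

21

Total value 36 ≥ cost 31, so it is built.
Neighbor 1: others sum to 27; max(0, 31 - 27) = 4.
Neighbor 2: others sum to 21; max(0, 31 - 21) = 10.
Neighbor 3: others sum to 24; max(0, 31 - 24) = 7.
Total collected = 4 + 10 + 7 = 21.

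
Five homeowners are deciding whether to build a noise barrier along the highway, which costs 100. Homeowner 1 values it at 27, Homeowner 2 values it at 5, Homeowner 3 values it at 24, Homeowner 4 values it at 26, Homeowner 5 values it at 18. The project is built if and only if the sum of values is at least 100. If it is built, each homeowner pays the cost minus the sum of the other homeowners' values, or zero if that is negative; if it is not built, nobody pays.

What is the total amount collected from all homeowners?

100

Total value 100 ≥ cost 100, so it is built.
Homeowner 1: others sum to 73; max(0, 100 - 73) = 27.
Homeowner 2: others sum to 95; max(0, 100 - 95) = 5.
Homeowner 3: others sum to 76; max(0, 100 - 76) = 24.
Homeowner 4: others sum to 74; max(0, 100 - 74) = 26.
Homeowner 5: others sum to 82; max(0, 100 - 82) = 18.
Total collected = 27 + 5 + 24 + 26 + 18 = 100.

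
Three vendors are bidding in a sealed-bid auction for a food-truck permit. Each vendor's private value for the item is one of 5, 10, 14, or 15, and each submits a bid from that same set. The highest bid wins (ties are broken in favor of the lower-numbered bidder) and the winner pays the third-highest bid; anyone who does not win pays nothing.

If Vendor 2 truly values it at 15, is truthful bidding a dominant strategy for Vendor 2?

Check each profile of the others' bids and compare truth against every alternative bid.
Others bid (5, 15): truth gives 10, best alternative gives 0.
Others bid (14, 5): truth gives 10, best alternative gives 0.
Others bid (10, 15): truth gives 5, best alternative gives 0.
Others bid (14, 10): truth gives 5, best alternative gives 0.
Others bid (14, 14): truth gives 1, best alternative gives 0.
Others bid (14, 15): truth gives 1, best alternative gives 0.
(Remaining 10 profiles checked similarly; truth is weakly best in each.)
In every case the truthful bid is at least as good as any alternative, so it is a dominant strategy.

Yes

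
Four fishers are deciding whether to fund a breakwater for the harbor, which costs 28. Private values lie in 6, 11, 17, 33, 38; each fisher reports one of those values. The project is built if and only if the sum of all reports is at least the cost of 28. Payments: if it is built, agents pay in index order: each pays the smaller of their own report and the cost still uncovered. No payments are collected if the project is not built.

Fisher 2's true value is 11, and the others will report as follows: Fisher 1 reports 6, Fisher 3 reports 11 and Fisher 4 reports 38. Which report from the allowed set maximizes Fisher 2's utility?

Report 6: project built, pays 6, utility 11 - 6 = 5.
Report 11: project built, pays 11, utility 11 - 11 = 0.
Report 17: project built, pays 17, utility 11 - 17 = -6.
Report 33: project built, pays 22, utility 11 - 22 = -11.
Report 38: project built, pays 22, utility 11 - 22 = -11.
The best choice is 6 with utility 5.

6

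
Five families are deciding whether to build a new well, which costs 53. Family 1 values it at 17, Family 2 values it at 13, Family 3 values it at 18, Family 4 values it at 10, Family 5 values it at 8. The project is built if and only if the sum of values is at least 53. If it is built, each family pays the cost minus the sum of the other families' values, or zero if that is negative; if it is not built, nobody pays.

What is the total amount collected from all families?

9

Total value 66 ≥ cost 53, so it is built.
Family 1: others sum to 49; max(0, 53 - 49) = 4.
Family 2: others sum to 53; max(0, 53 - 53) = 0.
Family 3: others sum to 48; max(0, 53 - 48) = 5.
Family 4: others sum to 56; max(0, 53 - 56) = 0.
Family 5: others sum to 58; max(0, 53 - 58) = 0.
Total collected = 4 + 0 + 5 + 0 + 0 = 9.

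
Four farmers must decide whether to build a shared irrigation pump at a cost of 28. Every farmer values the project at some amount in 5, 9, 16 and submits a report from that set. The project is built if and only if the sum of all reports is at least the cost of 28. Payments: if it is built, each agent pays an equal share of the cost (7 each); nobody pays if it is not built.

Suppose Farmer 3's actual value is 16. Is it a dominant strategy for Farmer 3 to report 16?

Yes

Check each profile of the others' reports and compare truth against every alternative report.
Others report (5, 5, 5): truth gives 9, best alternative gives 0.
Others report (5, 5, 9): truth gives 9, best alternative gives 9.
Others report (5, 5, 16): truth gives 9, best alternative gives 9.
Others report (5, 9, 5): truth gives 9, best alternative gives 9.
Others report (5, 9, 9): truth gives 9, best alternative gives 9.
Others report (5, 9, 16): truth gives 9, best alternative gives 9.
(Remaining 21 profiles checked similarly; truth is weakly best in each.)
In every case the truthful report is at least as good as any alternative, so it is a dominant strategy.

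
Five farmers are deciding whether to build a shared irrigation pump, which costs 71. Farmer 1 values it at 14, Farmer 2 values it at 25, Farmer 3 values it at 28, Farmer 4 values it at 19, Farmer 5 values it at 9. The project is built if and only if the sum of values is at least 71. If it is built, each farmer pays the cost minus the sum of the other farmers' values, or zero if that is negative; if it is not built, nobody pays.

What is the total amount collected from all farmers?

5

Total value 95 ≥ cost 71, so it is built.
Farmer 1: others sum to 81; max(0, 71 - 81) = 0.
Farmer 2: others sum to 70; max(0, 71 - 70) = 1.
Farmer 3: others sum to 67; max(0, 71 - 67) = 4.
Farmer 4: others sum to 76; max(0, 71 - 76) = 0.
Farmer 5: others sum to 86; max(0, 71 - 86) = 0.
Total collected = 0 + 1 + 4 + 0 + 0 = 5.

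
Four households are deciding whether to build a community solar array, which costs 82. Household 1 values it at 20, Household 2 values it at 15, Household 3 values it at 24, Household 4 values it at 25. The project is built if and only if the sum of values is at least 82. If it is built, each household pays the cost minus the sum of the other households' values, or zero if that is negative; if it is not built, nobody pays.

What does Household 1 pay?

18

Total value 84 ≥ cost 82, so the project is built.
The other households' values sum to 64.
Cost minus that sum is 82 - 64 = 18.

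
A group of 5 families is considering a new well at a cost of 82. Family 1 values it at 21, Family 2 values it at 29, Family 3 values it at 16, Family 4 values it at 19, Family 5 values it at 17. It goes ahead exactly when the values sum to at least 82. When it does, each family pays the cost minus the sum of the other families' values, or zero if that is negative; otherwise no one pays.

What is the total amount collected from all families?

10

Total value 102 ≥ cost 82, so it is built.
Family 1: others sum to 81; max(0, 82 - 81) = 1.
Family 2: others sum to 73; max(0, 82 - 73) = 9.
Family 3: others sum to 86; max(0, 82 - 86) = 0.
Family 4: others sum to 83; max(0, 82 - 83) = 0.
Family 5: others sum to 85; max(0, 82 - 85) = 0.
Total collected = 1 + 9 + 0 + 0 + 0 = 10.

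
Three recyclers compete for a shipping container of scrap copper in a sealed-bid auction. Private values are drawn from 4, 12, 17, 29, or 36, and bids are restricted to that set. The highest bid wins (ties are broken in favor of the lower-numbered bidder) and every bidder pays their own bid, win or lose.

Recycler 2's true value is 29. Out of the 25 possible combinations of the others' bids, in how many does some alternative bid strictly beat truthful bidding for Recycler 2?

19

Others bid (4, 4): truth gives 0; bid 12 gives 17 > 0. Violating.
Others bid (4, 12): truth gives 0; bid 12 gives 17 > 0. Violating.
Others bid (4, 17): truth gives 0; bid 17 gives 12 > 0. Violating.
Others bid (4, 36): truth gives -29; bid 4 gives -4 > -29. Violating.
Others bid (4, 29): truth gives 0; no alternative beats it.
Others bid (12, 29): truth gives 0; no alternative beats it.
(Checking all 25 profiles: 19 have a profitable deviation, 6 do not.)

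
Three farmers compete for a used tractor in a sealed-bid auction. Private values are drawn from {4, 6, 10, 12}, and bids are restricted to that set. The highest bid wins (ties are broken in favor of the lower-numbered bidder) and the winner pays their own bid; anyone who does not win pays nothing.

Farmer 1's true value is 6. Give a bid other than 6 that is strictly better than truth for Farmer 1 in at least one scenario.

Suppose Farmer 2 bids 4 and Farmer 3 bids 4.
Bid 6: wins, pays 6, utility 6 - 6 = 0.
Bid 4: wins, pays 4, utility 6 - 4 = 2.
So bidding 4 beats truth here (2 > 0).

4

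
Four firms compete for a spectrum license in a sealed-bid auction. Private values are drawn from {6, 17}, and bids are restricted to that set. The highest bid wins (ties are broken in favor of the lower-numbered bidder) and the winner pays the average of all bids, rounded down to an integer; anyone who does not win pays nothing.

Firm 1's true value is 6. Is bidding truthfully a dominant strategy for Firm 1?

Yes

Check each profile of the others' bids and compare truth against every alternative bid.
Others bid (17, 17, 17): truth gives 0, best alternative gives -11.
Others bid (6, 17, 17): truth gives 0, best alternative gives -8.
Others bid (17, 6, 17): truth gives 0, best alternative gives -8.
Others bid (17, 17, 6): truth gives 0, best alternative gives -8.
Others bid (6, 6, 17): truth gives 0, best alternative gives -5.
Others bid (6, 17, 6): truth gives 0, best alternative gives -5.
(Remaining 2 profiles checked similarly; truth is weakly best in each.)
In every case the truthful bid is at least as good as any alternative, so it is a dominant strategy.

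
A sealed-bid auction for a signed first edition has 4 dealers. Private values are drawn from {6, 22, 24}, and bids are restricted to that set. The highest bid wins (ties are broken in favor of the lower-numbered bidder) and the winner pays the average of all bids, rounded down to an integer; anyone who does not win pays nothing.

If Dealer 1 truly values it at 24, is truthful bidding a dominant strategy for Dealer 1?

Consider the case where Dealer 2 bids 6, Dealer 3 bids 6 and Dealer 4 bids 6.
Truthful bid 24: wins, pays 10, utility 24 - 10 = 14.
Bid 6 instead: wins, pays 6, utility 24 - 6 = 18.
Since 18 > 14, bidding 6 is strictly better here, so truthful bidding is not dominant.

No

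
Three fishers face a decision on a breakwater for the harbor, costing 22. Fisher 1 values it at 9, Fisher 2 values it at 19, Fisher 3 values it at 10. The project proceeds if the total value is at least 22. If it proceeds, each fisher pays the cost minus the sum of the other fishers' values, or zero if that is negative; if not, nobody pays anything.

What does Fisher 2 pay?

3

Total value 38 ≥ cost 22, so the project is built.
The other fishers' values sum to 19.
Cost minus that sum is 22 - 19 = 3.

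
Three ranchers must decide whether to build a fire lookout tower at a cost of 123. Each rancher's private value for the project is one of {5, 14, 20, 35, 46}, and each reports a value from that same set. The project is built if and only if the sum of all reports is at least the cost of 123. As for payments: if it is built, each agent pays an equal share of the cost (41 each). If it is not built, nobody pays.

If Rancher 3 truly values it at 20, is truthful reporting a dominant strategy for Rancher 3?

Check each profile of the others' reports and compare truth against every alternative report.
Others report (5, 5): truth gives 0, best alternative gives 0.
Others report (5, 14): truth gives 0, best alternative gives 0.
Others report (5, 20): truth gives 0, best alternative gives 0.
Others report (5, 35): truth gives 0, best alternative gives 0.
Others report (5, 46): truth gives 0, best alternative gives 0.
Others report (14, 5): truth gives 0, best alternative gives 0.
(Remaining 19 profiles checked similarly; truth is weakly best in each.)
In every case the truthful report is at least as good as any alternative, so it is a dominant strategy.

Yes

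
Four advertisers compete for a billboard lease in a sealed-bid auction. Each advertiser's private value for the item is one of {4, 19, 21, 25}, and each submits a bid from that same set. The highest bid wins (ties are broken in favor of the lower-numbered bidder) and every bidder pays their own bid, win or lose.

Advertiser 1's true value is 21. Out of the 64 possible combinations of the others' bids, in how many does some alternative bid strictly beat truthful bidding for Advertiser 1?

Others bid (4, 4, 4): truth gives 0; bid 4 gives 17 > 0. Violating.
Others bid (4, 4, 19): truth gives 0; bid 19 gives 2 > 0. Violating.
Others bid (4, 4, 25): truth gives -21; bid 4 gives -4 > -21. Violating.
Others bid (4, 19, 4): truth gives 0; bid 19 gives 2 > 0. Violating.
Others bid (4, 4, 21): truth gives 0; no alternative beats it.
Others bid (4, 19, 21): truth gives 0; no alternative beats it.
(Checking all 64 profiles: 45 have a profitable deviation, 19 do not.)

45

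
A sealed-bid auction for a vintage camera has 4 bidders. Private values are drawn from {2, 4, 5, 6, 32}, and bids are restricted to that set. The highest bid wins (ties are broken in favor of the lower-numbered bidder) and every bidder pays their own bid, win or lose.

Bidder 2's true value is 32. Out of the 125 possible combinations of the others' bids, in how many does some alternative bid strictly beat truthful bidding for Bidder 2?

Others bid (2, 2, 2): truth gives 0; bid 4 gives 28 > 0. Violating.
Others bid (2, 2, 4): truth gives 0; bid 4 gives 28 > 0. Violating.
Others bid (2, 2, 5): truth gives 0; bid 5 gives 27 > 0. Violating.
Others bid (2, 2, 6): truth gives 0; bid 6 gives 26 > 0. Violating.
Others bid (2, 2, 32): truth gives 0; no alternative beats it.
Others bid (2, 4, 32): truth gives 0; no alternative beats it.
(Checking all 125 profiles: 73 have a profitable deviation, 52 do not.)

73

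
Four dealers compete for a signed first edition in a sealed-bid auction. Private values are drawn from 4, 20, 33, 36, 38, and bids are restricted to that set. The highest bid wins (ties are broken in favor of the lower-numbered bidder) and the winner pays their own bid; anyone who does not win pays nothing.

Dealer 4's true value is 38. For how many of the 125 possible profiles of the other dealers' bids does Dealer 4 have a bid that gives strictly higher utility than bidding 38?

27

Others bid (4, 4, 4): truth gives 0; bid 20 gives 18 > 0. Violating.
Others bid (4, 4, 20): truth gives 0; bid 33 gives 5 > 0. Violating.
Others bid (4, 4, 33): truth gives 0; bid 36 gives 2 > 0. Violating.
Others bid (4, 20, 4): truth gives 0; bid 33 gives 5 > 0. Violating.
Others bid (4, 4, 36): truth gives 0; no alternative beats it.
Others bid (4, 4, 38): truth gives 0; no alternative beats it.
(Checking all 125 profiles: 27 have a profitable deviation, 98 do not.)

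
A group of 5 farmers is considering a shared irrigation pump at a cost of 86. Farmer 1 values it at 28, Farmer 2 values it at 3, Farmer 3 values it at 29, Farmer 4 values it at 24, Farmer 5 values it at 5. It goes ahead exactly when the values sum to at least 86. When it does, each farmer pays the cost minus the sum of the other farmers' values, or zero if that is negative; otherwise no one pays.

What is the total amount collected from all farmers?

74

Total value 89 ≥ cost 86, so it is built.
Farmer 1: others sum to 61; max(0, 86 - 61) = 25.
Farmer 2: others sum to 86; max(0, 86 - 86) = 0.
Farmer 3: others sum to 60; max(0, 86 - 60) = 26.
Farmer 4: others sum to 65; max(0, 86 - 65) = 21.
Farmer 5: others sum to 84; max(0, 86 - 84) = 2.
Total collected = 25 + 0 + 26 + 21 + 2 = 74.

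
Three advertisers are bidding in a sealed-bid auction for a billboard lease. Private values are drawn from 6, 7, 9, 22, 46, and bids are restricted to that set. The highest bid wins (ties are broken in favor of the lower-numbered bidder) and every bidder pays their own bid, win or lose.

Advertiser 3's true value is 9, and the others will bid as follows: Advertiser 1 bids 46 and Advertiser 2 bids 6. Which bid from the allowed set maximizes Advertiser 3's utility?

Bid 6: loses but pays 6, utility -6.
Bid 7: loses but pays 7, utility -7.
Bid 9: loses but pays 9, utility -9.
Bid 22: loses but pays 22, utility -22.
Bid 46: loses but pays 46, utility -46.
The best choice is 6 with utility -6.

6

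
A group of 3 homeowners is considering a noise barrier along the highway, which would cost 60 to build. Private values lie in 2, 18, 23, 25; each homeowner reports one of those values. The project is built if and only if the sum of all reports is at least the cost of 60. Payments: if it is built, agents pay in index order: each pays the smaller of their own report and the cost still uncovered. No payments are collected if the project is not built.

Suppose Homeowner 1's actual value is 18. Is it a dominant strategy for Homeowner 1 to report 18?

Check each profile of the others' reports and compare truth against every alternative report.
Others report (2, 2): truth gives 0, best alternative gives 0.
Others report (2, 18): truth gives 0, best alternative gives 0.
Others report (2, 23): truth gives 0, best alternative gives 0.
Others report (2, 25): truth gives 0, best alternative gives 0.
Others report (18, 2): truth gives 0, best alternative gives 0.
Others report (18, 18): truth gives 0, best alternative gives 0.
(Remaining 10 profiles checked similarly; truth is weakly best in each.)
In every case the truthful report is at least as good as any alternative, so it is a dominant strategy.

Yes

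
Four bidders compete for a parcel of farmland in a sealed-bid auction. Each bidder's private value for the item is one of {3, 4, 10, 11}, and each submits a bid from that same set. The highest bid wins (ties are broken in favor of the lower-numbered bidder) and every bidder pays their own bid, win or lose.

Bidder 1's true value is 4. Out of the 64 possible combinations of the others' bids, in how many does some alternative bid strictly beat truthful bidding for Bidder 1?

Others bid (3, 3, 3): truth gives 0; bid 3 gives 1 > 0. Violating.
Others bid (3, 3, 10): truth gives -4; bid 3 gives -3 > -4. Violating.
Others bid (3, 3, 11): truth gives -4; bid 3 gives -3 > -4. Violating.
Others bid (3, 4, 10): truth gives -4; bid 3 gives -3 > -4. Violating.
Others bid (3, 3, 4): truth gives 0; no alternative beats it.
Others bid (3, 4, 3): truth gives 0; no alternative beats it.
(Checking all 64 profiles: 57 have a profitable deviation, 7 do not.)

57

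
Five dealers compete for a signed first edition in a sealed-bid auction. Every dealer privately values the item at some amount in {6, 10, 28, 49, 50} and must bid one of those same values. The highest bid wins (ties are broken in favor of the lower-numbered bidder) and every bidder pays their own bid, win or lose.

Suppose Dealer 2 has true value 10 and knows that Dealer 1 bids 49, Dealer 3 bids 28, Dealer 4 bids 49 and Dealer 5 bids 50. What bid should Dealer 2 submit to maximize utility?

6

Bid 6: loses but pays 6, utility -6.
Bid 10: loses but pays 10, utility -10.
Bid 28: loses but pays 28, utility -28.
Bid 49: loses but pays 49, utility -49.
Bid 50: wins, pays 50, utility 10 - 50 = -40.
The best choice is 6 with utility -6.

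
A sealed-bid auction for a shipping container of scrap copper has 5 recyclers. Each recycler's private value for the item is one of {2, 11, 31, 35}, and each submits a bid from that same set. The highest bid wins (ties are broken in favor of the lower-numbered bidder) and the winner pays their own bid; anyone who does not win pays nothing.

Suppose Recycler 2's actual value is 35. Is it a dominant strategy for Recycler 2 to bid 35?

Consider the case where Recycler 1 bids 2, Recycler 3 bids 2, Recycler 4 bids 2 and Recycler 5 bids 2.
Truthful bid 35: wins, pays 35, utility 35 - 35 = 0.
Bid 11 instead: wins, pays 11, utility 35 - 11 = 24.
Since 24 > 0, bidding 11 is strictly better here, so truthful bidding is not dominant.

No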